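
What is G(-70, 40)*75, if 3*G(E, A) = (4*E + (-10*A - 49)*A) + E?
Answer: -457750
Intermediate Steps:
G(E, A) = 5*E/3 + A*(-49 - 10*A)/3 (G(E, A) = ((4*E + (-10*A - 49)*A) + E)/3 = ((4*E + (-49 - 10*A)*A) + E)/3 = ((4*E + A*(-49 - 10*A)) + E)/3 = (5*E + A*(-49 - 10*A))/3 = 5*E/3 + A*(-49 - 10*A)/3)
G(-70, 40)*75 = (-49/3*40 - 10/3*40**2 + (5/3)*(-70))*75 = (-1960/3 - 10/3*1600 - 350/3)*75 = (-1960/3 - 16000/3 - 350/3)*75 = -18310/3*75 = -457750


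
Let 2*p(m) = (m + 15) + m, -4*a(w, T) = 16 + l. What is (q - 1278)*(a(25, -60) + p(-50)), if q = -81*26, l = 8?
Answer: 164124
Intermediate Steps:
a(w, T) = -6 (a(w, T) = -(16 + 8)/4 = -¼*24 = -6)
q = -2106
p(m) = 15/2 + m (p(m) = ((m + 15) + m)/2 = ((15 + m) + m)/2 = (15 + 2*m)/2 = 15/2 + m)
(q - 1278)*(a(25, -60) + p(-50)) = (-2106 - 1278)*(-6 + (15/2 - 50)) = -3384*(-6 - 85/2) = -3384*(-97/2) = 164124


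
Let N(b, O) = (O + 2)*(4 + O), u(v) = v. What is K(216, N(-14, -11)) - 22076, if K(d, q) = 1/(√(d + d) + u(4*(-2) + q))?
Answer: -57243013/2593 - 12*√3/2593 ≈ -22076.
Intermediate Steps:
N(b, O) = (2 + O)*(4 + O)
K(d, q) = 1/(-8 + q + √2*√d) (K(d, q) = 1/(√(d + d) + (4*(-2) + q)) = 1/(√(2*d) + (-8 + q)) = 1/(√2*√d + (-8 + q)) = 1/(-8 + q + √2*√d))
K(216, N(-14, -11)) - 22076 = 1/(-8 + (8 + (-11)² + 6*(-11)) + √2*√216) - 22076 = 1/(-8 + (8 + 121 - 66) + √2*(6*√6)) - 22076 = 1/(-8 + 63 + 12*√3) - 22076 = 1/(55 + 12*√3) - 22076 = -22076 + 1/(55 + 12*√3)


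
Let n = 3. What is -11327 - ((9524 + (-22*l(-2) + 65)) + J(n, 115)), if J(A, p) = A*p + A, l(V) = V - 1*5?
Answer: -21418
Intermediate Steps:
l(V) = -5 + V (l(V) = V - 5 = -5 + V)
J(A, p) = A + A*p
-11327 - ((9524 + (-22*l(-2) + 65)) + J(n, 115)) = -11327 - ((9524 + (-22*(-5 - 2) + 65)) + 3*(1 + 115)) = -11327 - ((9524 + (-22*(-7) + 65)) + 3*116) = -11327 - ((9524 + (154 + 65)) + 348) = -11327 - ((9524 + 219) + 348) = -11327 - (9743 + 348) = -11327 - 1*10091 = -11327 - 10091 = -21418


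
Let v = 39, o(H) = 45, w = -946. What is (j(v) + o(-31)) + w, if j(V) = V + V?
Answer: -823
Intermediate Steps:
j(V) = 2*V
(j(v) + o(-31)) + w = (2*39 + 45) - 946 = (78 + 45) - 946 = 123 - 946 = -823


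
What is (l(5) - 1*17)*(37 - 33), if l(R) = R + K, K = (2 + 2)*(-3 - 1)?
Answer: -112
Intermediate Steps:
K = -16 (K = 4*(-4) = -16)
l(R) = -16 + R (l(R) = R - 16 = -16 + R)
(l(5) - 1*17)*(37 - 33) = ((-16 + 5) - 1*17)*(37 - 33) = (-11 - 17)*4 = -28*4 = -112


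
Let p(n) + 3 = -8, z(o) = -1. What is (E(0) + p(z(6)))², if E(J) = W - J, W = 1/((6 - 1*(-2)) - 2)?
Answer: 4225/36 ≈ 117.36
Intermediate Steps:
p(n) = -11 (p(n) = -3 - 8 = -11)
W = ⅙ (W = 1/((6 + 2) - 2) = 1/(8 - 2) = 1/6 = ⅙ ≈ 0.16667)
E(J) = ⅙ - J
(E(0) + p(z(6)))² = ((⅙ - 1*0) - 11)² = ((⅙ + 0) - 11)² = (⅙ - 11)² = (-65/6)² = 4225/36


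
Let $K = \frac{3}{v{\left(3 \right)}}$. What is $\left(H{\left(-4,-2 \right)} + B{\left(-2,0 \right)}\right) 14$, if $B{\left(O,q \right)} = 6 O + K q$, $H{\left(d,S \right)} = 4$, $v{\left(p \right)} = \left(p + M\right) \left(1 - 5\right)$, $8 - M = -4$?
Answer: $-112$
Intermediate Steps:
$M = 12$ ($M = 8 - -4 = 8 + 4 = 12$)
$v{\left(p \right)} = -48 - 4 p$ ($v{\left(p \right)} = \left(p + 12\right) \left(1 - 5\right) = \left(12 + p\right) \left(-4\right) = -48 - 4 p$)
$K = - \frac{1}{20}$ ($K = \frac{3}{-48 - 12} = \frac{3}{-60} = 3 \left(- \frac{1}{60}\right) = - \frac{1}{20} \approx -0.05$)
$B{\left(O,q \right)} = 6 O - \frac{q}{20}$
$\left(H{\left(-4,-2 \right)} + B{\left(-2,0 \right)}\right) 14 = \left(4 + \left(6 \left(-2\right) - 0\right)\right) 14 = \left(4 + \left(-12 + 0\right)\right) 14 = \left(4 - 12\right) 14 = \left(-8\right) 14 = -112$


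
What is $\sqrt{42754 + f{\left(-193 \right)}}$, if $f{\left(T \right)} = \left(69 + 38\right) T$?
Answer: $31 \sqrt{23} \approx 148.67$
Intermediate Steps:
$f{\left(T \right)} = 107 T$
$\sqrt{42754 + f{\left(-193 \right)}} = \sqrt{42754 + 107 \left(-193\right)} = \sqrt{42754 - 20651} = \sqrt{22103} = 31 \sqrt{23}$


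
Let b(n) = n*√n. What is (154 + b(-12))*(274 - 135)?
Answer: 21406 - 3336*I*√3 ≈ 21406.0 - 5778.1*I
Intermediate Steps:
b(n) = n^(3/2)
(154 + b(-12))*(274 - 135) = (154 + (-12)^(3/2))*(274 - 135) = (154 - 24*I*√3)*139 = 21406 - 3336*I*√3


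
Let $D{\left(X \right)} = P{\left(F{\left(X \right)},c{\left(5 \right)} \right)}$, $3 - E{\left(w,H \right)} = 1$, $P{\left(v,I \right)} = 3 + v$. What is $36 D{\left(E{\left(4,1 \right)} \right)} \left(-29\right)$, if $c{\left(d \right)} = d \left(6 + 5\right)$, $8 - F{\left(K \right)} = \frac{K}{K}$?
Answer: $-10440$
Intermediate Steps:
$F{\left(K \right)} = 7$ ($F{\left(K \right)} = 8 - \frac{K}{K} = 8 - 1 = 7$)
$c{\left(d \right)} = 11 d$ ($c{\left(d \right)} = d 11 = 11 d$)
$E{\left(w,H \right)} = 2$ ($E{\left(w,H \right)} = 3 - 1 = 2$)
$D{\left(X \right)} = 10$ ($D{\left(X \right)} = 3 + 7 = 10$)
$36 D{\left(E{\left(4,1 \right)} \right)} \left(-29\right) = 36 \cdot 10 \left(-29\right) = 360 \left(-29\right) = -10440$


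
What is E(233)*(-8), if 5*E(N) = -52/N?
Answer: 416/1165 ≈ 0.35708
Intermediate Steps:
E(N) = -52/(5*N) (E(N) = (-52/N)/5 = -52/(5*N))
E(233)*(-8) = -52/5/233*(-8) = -52/5*1/233*(-8) = -52/1165*(-8) = 416/1165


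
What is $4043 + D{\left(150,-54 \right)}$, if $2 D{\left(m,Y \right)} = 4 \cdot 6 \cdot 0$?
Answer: $4043$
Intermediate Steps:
$D{\left(m,Y \right)} = 0$ ($D{\left(m,Y \right)} = \frac{4 \cdot 6 \cdot 0}{2} = \frac{24 \cdot 0}{2} = \frac{1}{2} \cdot 0 = 0$)
$4043 + D{\left(150,-54 \right)} = 4043 + 0 = 4043$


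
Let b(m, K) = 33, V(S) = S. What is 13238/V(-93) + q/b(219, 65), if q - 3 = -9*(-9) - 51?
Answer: -13145/93 ≈ -141.34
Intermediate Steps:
q = 33 (q = 3 + (-9*(-9) - 51) = 3 + (81 - 51) = 3 + 30 = 33)
13238/V(-93) + q/b(219, 65) = 13238/(-93) + 33/33 = 13238*(-1/93) + 33*(1/33) = -13238/93 + 1 = -13145/93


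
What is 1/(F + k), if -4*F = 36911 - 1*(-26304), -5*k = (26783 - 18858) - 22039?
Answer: -20/259619 ≈ -7.7036e-5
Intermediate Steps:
k = 14114/5 (k = -((26783 - 18858) - 22039)/5 = -(7925 - 22039)/5 = -⅕*(-14114) = 14114/5 ≈ 2822.8)
F = -63215/4 (F = -(36911 - 1*(-26304))/4 = -(36911 + 26304)/4 = -¼*63215 = -63215/4 ≈ -15804.)
1/(F + k) = 1/(-63215/4 + 14114/5) = 1/(-259619/20) = -20/259619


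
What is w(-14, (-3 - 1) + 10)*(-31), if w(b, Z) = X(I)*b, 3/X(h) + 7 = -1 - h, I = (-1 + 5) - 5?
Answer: -186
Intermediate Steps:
I = -1 (I = 4 - 5 = -1)
X(h) = 3/(-8 - h) (X(h) = 3/(-7 + (-1 - h)) = 3/(-8 - h))
w(b, Z) = -3*b/7 (w(b, Z) = (-3/(8 - 1))*b = (-3/7)*b = (-3*⅐)*b = -3*b/7)
w(-14, (-3 - 1) + 10)*(-31) = -3/7*(-14)*(-31) = 6*(-31) = -186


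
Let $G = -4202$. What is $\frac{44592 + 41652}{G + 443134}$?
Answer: $\frac{21561}{109733} \approx 0.19649$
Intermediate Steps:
$\frac{44592 + 41652}{G + 443134} = \frac{44592 + 41652}{-4202 + 443134} = \frac{86244}{438932} = 86244 \cdot \frac{1}{438932} = \frac{21561}{109733}$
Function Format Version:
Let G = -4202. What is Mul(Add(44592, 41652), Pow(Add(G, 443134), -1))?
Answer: Rational(21561, 109733) ≈ 0.19649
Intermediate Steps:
Mul(Add(44592, 41652), Pow(Add(G, 443134), -1)) = Mul(Add(44592, 41652), Pow(Add(-4202, 443134), -1)) = Mul(86244, Pow(438932, -1)) = Mul(86244, Rational(1, 438932)) = Rational(21561, 109733)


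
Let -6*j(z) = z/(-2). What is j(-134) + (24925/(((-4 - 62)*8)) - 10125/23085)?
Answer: -589999/10032 ≈ -58.812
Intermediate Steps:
j(z) = z/12 (j(z) = -z/(6*(-2)) = -z*(-1)/(6*2) = -(-1)*z/12 = z/12)
j(-134) + (24925/(((-4 - 62)*8)) - 10125/23085) = (1/12)*(-134) + (24925/(((-4 - 62)*8)) - 10125/23085) = -67/6 + (24925/((-66*8)) - 10125*1/23085) = -67/6 + (24925/(-528) - 25/57) = -67/6 + (24925*(-1/528) - 25/57) = -67/6 + (-24925/528 - 25/57) = -67/6 - 159325/3344 = -589999/10032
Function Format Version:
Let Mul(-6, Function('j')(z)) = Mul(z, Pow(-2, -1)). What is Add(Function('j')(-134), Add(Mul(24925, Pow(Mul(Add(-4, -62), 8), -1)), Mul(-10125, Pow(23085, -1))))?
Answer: Rational(-589999, 10032) ≈ -58.812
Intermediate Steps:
Function('j')(z) = Mul(Rational(1, 12), z) (Function('j')(z) = Mul(Rational(-1, 6), Mul(z, Pow(-2, -1))) = Mul(Rational(-1, 6), Mul(z, Rational(-1, 2))) = Mul(Rational(-1, 6), Mul(Rational(-1, 2), z)) = Mul(Rational(1, 12), z))
Add(Function('j')(-134), Add(Mul(24925, Pow(Mul(Add(-4, -62), 8), -1)), Mul(-10125, Pow(23085, -1)))) = Add(Mul(Rational(1, 12), -134), Add(Mul(24925, Pow(Mul(Add(-4, -62), 8), -1)), Mul(-10125, Pow(23085, -1)))) = Add(Rational(-67, 6), Add(Mul(24925, Pow(Mul(-66, 8), -1)), Mul(-10125, Rational(1, 23085)))) = Add(Rational(-67, 6), Add(Mul(24925, Pow(-528, -1)), Rational(-25, 57))) = Add(Rational(-67, 6), Add(Mul(24925, Rational(-1, 528)), Rational(-25, 57))) = Add(Rational(-67, 6), Add(Rational(-24925, 528), Rational(-25, 57))) = Add(Rational(-67, 6), Rational(-159325, 3344)) = Rational(-589999, 10032)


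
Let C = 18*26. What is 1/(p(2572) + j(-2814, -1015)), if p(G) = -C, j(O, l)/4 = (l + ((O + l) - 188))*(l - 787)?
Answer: 1/36270188 ≈ 2.7571e-8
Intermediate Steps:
C = 468
j(O, l) = 4*(-787 + l)*(-188 + O + 2*l) (j(O, l) = 4*((l + ((O + l) - 188))*(l - 787)) = 4*((l + (-188 + O + l))*(-787 + l)) = 4*((-188 + O + 2*l)*(-787 + l)) = 4*((-787 + l)*(-188 + O + 2*l)) = 4*(-787 + l)*(-188 + O + 2*l))
p(G) = -468 (p(G) = -1*468 = -468)
1/(p(2572) + j(-2814, -1015)) = 1/(-468 + (591824 - 7048*(-1015) - 3148*(-2814) + 8*(-1015)² + 4*(-2814)*(-1015))) = 1/(-468 + (591824 + 7153720 + 8858472 + 8*1030225 + 11424840)) = 1/(-468 + (591824 + 7153720 + 8858472 + 8241800 + 11424840)) = 1/(-468 + 36270656) = 1/36270188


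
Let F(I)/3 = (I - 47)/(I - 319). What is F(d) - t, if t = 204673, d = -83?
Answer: -13713026/67 ≈ -2.0467e+5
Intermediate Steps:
F(I) = 3*(-47 + I)/(-319 + I) (F(I) = 3*((I - 47)/(I - 319)) = 3*((-47 + I)/(-319 + I)) = 3*(-47 + I)/(-319 + I))
F(d) - t = 3*(-47 - 83)/(-319 - 83) - 1*204673 = 3*(-130)/(-402) - 204673 = 3*(-1/402)*(-130) - 204673 = 65/67 - 204673 = -13713026/67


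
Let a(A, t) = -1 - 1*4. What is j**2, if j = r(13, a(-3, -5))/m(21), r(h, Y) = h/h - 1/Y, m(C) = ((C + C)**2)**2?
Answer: 1/6724063886400 ≈ 1.4872e-13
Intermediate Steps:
a(A, t) = -5 (a(A, t) = -1 - 4 = -5)
m(C) = 16*C**4 (m(C) = ((2*C)**2)**2 = (4*C**2)**2 = 16*C**4)
r(h, Y) = 1 - 1/Y
j = 1/2593080 (j = ((-1 - 5)/(-5))/((16*21**4)) = (-1/5*(-6))/((16*194481)) = (6/5)/3111696 = (6/5)*(1/3111696) = 1/2593080 ≈ 3.8564e-7)
j**2 = (1/2593080)**2 = 1/6724063886400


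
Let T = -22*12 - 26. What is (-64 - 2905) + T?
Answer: -3259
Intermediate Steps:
T = -290 (T = -264 - 26 = -290)
(-64 - 2905) + T = (-64 - 2905) - 290 = -2969 - 290 = -3259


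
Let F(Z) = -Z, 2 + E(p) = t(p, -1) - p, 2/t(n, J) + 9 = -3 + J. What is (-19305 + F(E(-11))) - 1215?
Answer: -266875/13 ≈ -20529.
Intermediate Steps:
t(n, J) = 2/(-12 + J) (t(n, J) = 2/(-9 + (-3 + J)) = 2/(-12 + J))
E(p) = -28/13 - p (E(p) = -2 + (2/(-12 - 1) - p) = -2 + (2/(-13) - p) = -2 + (2*(-1/13) - p) = -2 + (-2/13 - p) = -28/13 - p)
(-19305 + F(E(-11))) - 1215 = (-19305 - (-28/13 - 1*(-11))) - 1215 = (-19305 - (-28/13 + 11)) - 1215 = (-19305 - 1*115/13) - 1215 = (-19305 - 115/13) - 1215 = -251080/13 - 1215 = -266875/13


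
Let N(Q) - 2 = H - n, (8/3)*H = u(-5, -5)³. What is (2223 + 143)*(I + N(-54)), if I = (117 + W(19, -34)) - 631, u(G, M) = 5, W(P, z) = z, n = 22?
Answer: -4931927/4 ≈ -1.2330e+6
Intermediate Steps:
H = 375/8 (H = (3/8)*5³ = (3/8)*125 = 375/8 ≈ 46.875)
I = -548 (I = (117 - 34) - 631 = 83 - 631 = -548)
N(Q) = 215/8 (N(Q) = 2 + (375/8 - 1*22) = 2 + (375/8 - 22) = 2 + 199/8 = 215/8)
(2223 + 143)*(I + N(-54)) = (2223 + 143)*(-548 + 215/8) = 2366*(-4169/8) = -4931927/4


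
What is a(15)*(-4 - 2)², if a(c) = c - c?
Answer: 0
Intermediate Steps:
a(c) = 0
a(15)*(-4 - 2)² = 0*(-4 - 2)² = 0*(-6)² = 0*36 = 0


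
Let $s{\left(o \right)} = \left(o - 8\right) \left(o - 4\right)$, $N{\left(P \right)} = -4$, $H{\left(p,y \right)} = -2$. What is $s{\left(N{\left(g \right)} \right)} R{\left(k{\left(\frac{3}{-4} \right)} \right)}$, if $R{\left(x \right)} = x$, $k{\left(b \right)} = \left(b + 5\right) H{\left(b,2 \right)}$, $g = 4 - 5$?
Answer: $-816$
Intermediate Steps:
$g = -1$
$s{\left(o \right)} = \left(-8 + o\right) \left(-4 + o\right)$
$k{\left(b \right)} = -10 - 2 b$ ($k{\left(b \right)} = \left(b + 5\right) \left(-2\right) = \left(5 + b\right) \left(-2\right) = -10 - 2 b$)
$s{\left(N{\left(g \right)} \right)} R{\left(k{\left(\frac{3}{-4} \right)} \right)} = \left(32 + \left(-4\right)^{2} - -48\right) \left(-10 - 2 \frac{3}{-4}\right) = \left(32 + 16 + 48\right) \left(-10 - 2 \cdot 3 \left(- \frac{1}{4}\right)\right) = 96 \left(-10 - - \frac{3}{2}\right) = 96 \left(-10 + \frac{3}{2}\right) = 96 \left(- \frac{17}{2}\right) = -816$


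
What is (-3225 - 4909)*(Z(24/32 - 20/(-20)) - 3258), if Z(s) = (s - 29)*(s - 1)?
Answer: 213334485/8 ≈ 2.6667e+7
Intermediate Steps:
Z(s) = (-1 + s)*(-29 + s) (Z(s) = (-29 + s)*(-1 + s) = (-1 + s)*(-29 + s))
(-3225 - 4909)*(Z(24/32 - 20/(-20)) - 3258) = (-3225 - 4909)*((29 + (24/32 - 20/(-20))² - 30*(24/32 - 20/(-20))) - 3258) = -8134*((29 + (24*(1/32) - 20*(-1/20))² - 30*(24*(1/32) - 20*(-1/20))) - 3258) = -8134*((29 + (¾ + 1)² - 30*(¾ + 1)) - 3258) = -8134*((29 + (7/4)² - 30*7/4) - 3258) = -8134*((29 + 49/16 - 105/2) - 3258) = -8134*(-327/16 - 3258) = -8134*(-52455/16) = 213334485/8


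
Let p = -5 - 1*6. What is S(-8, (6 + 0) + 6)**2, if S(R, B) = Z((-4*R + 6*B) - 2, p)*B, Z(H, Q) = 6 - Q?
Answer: 41616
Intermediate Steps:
p = -11 (p = -5 - 6 = -11)
S(R, B) = 17*B (S(R, B) = (6 - 1*(-11))*B = (6 + 11)*B = 17*B)
S(-8, (6 + 0) + 6)**2 = (17*((6 + 0) + 6))**2 = (17*(6 + 6))**2 = (17*12)**2 = 204**2 = 41616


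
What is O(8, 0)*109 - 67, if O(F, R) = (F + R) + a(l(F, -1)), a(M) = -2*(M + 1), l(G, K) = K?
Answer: 805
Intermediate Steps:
a(M) = -2 - 2*M (a(M) = -2*(1 + M) = -2 - 2*M)
O(F, R) = F + R (O(F, R) = (F + R) + (-2 - 2*(-1)) = (F + R) + (-2 + 2) = (F + R) + 0 = F + R)
O(8, 0)*109 - 67 = (8 + 0)*109 - 67 = 8*109 - 67 = 872 - 67 = 805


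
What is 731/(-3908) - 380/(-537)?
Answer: 1092493/2098596 ≈ 0.52058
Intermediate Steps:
731/(-3908) - 380/(-537) = 731*(-1/3908) - 380*(-1/537) = -731/3908 + 380/537 = 1092493/2098596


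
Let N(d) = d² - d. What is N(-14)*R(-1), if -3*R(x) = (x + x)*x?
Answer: -140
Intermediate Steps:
R(x) = -2*x²/3 (R(x) = -(x + x)*x/3 = -2*x*x/3 = -2*x²/3)
N(-14)*R(-1) = (-14*(-1 - 14))*(-⅔*(-1)²) = (-14*(-15))*(-⅔*1) = 210*(-⅔) = -140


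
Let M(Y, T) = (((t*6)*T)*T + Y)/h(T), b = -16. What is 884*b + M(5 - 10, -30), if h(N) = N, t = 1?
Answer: -85943/6 ≈ -14324.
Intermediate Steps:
M(Y, T) = (Y + 6*T²)/T (M(Y, T) = (((1*6)*T)*T + Y)/T = ((6*T)*T + Y)/T = (6*T² + Y)/T = (Y + 6*T²)/T)
884*b + M(5 - 10, -30) = 884*(-16) + (6*(-30) + (5 - 10)/(-30)) = -14144 + (-180 - 5*(-1/30)) = -14144 + (-180 + ⅙) = -14144 - 1079/6 = -85943/6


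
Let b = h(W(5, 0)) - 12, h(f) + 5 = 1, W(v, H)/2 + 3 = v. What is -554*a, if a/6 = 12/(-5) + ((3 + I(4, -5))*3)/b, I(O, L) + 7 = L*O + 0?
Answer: -34902/5 ≈ -6980.4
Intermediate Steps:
W(v, H) = -6 + 2*v
h(f) = -4 (h(f) = -5 + 1 = -4)
I(O, L) = -7 + L*O (I(O, L) = -7 + (L*O + 0) = -7 + L*O)
b = -16 (b = -4 - 12 = -16)
a = 63/5 (a = 6*(12/(-5) + ((3 + (-7 - 5*4))*3)/(-16)) = 6*(12*(-⅕) + ((3 + (-7 - 20))*3)*(-1/16)) = 6*(-12/5 + ((3 - 27)*3)*(-1/16)) = 6*(-12/5 - 24*3*(-1/16)) = 6*(-12/5 - 72*(-1/16)) = 6*(-12/5 + 9/2) = 6*(21/10) = 63/5 ≈ 12.600)
-554*a = -554*63/5 = -34902/5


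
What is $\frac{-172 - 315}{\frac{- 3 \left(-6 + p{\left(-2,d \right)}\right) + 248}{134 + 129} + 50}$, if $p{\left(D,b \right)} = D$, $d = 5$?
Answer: $- \frac{128081}{13422} \approx -9.5426$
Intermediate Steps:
$\frac{-172 - 315}{\frac{- 3 \left(-6 + p{\left(-2,d \right)}\right) + 248}{134 + 129} + 50} = \frac{-172 - 315}{\frac{- 3 \left(-6 - 2\right) + 248}{134 + 129} + 50} = - \frac{487}{\frac{\left(-3\right) \left(-8\right) + 248}{263} + 50} = - \frac{487}{\left(24 + 248\right) \frac{1}{263} + 50} = - \frac{487}{272 \cdot \frac{1}{263} + 50} = - \frac{487}{\frac{272}{263} + 50} = - \frac{487}{\frac{13422}{263}} = \left(-487\right) \frac{263}{13422} = - \frac{128081}{13422}$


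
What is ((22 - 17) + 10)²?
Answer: 225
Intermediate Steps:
((22 - 17) + 10)² = (5 + 10)² = 15² = 225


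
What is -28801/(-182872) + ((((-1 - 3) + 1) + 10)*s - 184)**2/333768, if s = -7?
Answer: 610649693/1907400678 ≈ 0.32015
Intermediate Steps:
-28801/(-182872) + ((((-1 - 3) + 1) + 10)*s - 184)**2/333768 = -28801/(-182872) + ((((-1 - 3) + 1) + 10)*(-7) - 184)**2/333768 = -28801*(-1/182872) + (((-4 + 1) + 10)*(-7) - 184)**2*(1/333768) = 28801/182872 + ((-3 + 10)*(-7) - 184)**2*(1/333768) = 28801/182872 + (7*(-7) - 184)**2*(1/333768) = 28801/182872 + (-49 - 184)**2*(1/333768) = 28801/182872 + (-233)**2*(1/333768) = 28801/182872 + 54289*(1/333768) = 28801/182872 + 54289/333768 = 610649693/1907400678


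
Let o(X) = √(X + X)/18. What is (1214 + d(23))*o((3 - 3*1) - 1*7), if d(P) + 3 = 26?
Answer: 1237*I*√14/18 ≈ 257.13*I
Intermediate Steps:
d(P) = 23 (d(P) = -3 + 26 = 23)
o(X) = √2*√X/18 (o(X) = √(2*X)*(1/18) = (√2*√X)*(1/18) = √2*√X/18)
(1214 + d(23))*o((3 - 3*1) - 1*7) = (1214 + 23)*(√2*√((3 - 3*1) - 1*7)/18) = 1237*(√2*√((3 - 3) - 7)/18) = 1237*(√2*√(0 - 7)/18) = 1237*(√2*√(-7)/18) = 1237*(√2*(I*√7)/18) = 1237*(I*√14/18) = 1237*I*√14/18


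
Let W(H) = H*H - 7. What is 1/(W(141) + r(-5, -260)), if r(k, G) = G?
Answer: 1/19614 ≈ 5.0984e-5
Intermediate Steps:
W(H) = -7 + H**2 (W(H) = H**2 - 7 = -7 + H**2)
1/(W(141) + r(-5, -260)) = 1/((-7 + 141**2) - 260) = 1/((-7 + 19881) - 260) = 1/(19874 - 260) = 1/19614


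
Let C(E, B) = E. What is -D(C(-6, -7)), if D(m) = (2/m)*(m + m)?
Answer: -4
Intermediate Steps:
D(m) = 4 (D(m) = (2/m)*(2*m) = 4)
-D(C(-6, -7)) = -1*4 = -4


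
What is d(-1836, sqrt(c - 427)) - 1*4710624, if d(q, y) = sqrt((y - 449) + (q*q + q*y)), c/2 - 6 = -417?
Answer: -4710624 + sqrt(3370447 - 1835*I*sqrt(1249)) ≈ -4.7088e+6 - 17.661*I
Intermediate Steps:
c = -822 (c = 12 + 2*(-417) = 12 - 834 = -822)
d(q, y) = sqrt(-449 + y + q**2 + q*y) (d(q, y) = sqrt((-449 + y) + (q**2 + q*y)) = sqrt(-449 + y + q**2 + q*y))
d(-1836, sqrt(c - 427)) - 1*4710624 = sqrt(-449 + sqrt(-822 - 427) + (-1836)**2 - 1836*sqrt(-822 - 427)) - 1*4710624 = sqrt(-449 + sqrt(-1249) + 3370896 - 1836*I*sqrt(1249)) - 4710624 = sqrt(-449 + I*sqrt(1249) + 3370896 - 1836*I*sqrt(1249)) - 4710624 = sqrt(3370447 - 1835*I*sqrt(1249)) - 4710624 = -4710624 + sqrt(3370447 - 1835*I*sqrt(1249))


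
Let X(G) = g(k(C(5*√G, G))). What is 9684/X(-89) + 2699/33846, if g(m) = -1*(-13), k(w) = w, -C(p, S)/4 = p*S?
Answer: 327799751/439998 ≈ 745.00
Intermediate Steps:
C(p, S) = -4*S*p (C(p, S) = -4*p*S = -4*S*p)
g(m) = 13
X(G) = 13
9684/X(-89) + 2699/33846 = 9684/13 + 2699/33846 = 327799751/439998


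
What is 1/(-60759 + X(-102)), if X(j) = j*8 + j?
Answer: -1/61677 ≈ -1.6214e-5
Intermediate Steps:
X(j) = 9*j (X(j) = 8*j + j = 9*j)
1/(-60759 + X(-102)) = 1/(-60759 + 9*(-102)) = 1/(-60759 - 918) = 1/(-61677) = -1/61677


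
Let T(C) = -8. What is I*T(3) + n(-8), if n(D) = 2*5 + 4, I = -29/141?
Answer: 2206/141 ≈ 15.645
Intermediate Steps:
I = -29/141 (I = -29*1/141 = -29/141 ≈ -0.20567)
n(D) = 14 (n(D) = 10 + 4 = 14)
I*T(3) + n(-8) = -29/141*(-8) + 14 = 232/141 + 14 = 2206/141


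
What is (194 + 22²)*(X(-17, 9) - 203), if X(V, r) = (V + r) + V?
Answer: -154584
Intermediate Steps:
X(V, r) = r + 2*V
(194 + 22²)*(X(-17, 9) - 203) = (194 + 22²)*((9 + 2*(-17)) - 203) = (194 + 484)*((9 - 34) - 203) = 678*(-25 - 203) = 678*(-228) = -154584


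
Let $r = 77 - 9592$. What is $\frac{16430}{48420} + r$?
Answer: $- \frac{46069987}{4842} \approx -9514.7$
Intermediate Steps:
$r = -9515$ ($r = 77 - 9592 = -9515$)
$\frac{16430}{48420} + r = \frac{16430}{48420} - 9515 = 16430 \cdot \frac{1}{48420} - 9515 = \frac{1643}{4842} - 9515 = - \frac{46069987}{4842}$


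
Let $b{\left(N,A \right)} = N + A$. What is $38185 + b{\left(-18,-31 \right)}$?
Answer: $38136$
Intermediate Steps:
$b{\left(N,A \right)} = A + N$
$38185 + b{\left(-18,-31 \right)} = 38185 - 49 = 38136$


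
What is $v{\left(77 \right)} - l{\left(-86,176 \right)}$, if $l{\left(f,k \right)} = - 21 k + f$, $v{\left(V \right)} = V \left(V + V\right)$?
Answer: $15640$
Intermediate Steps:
$v{\left(V \right)} = 2 V^{2}$ ($v{\left(V \right)} = V 2 V = 2 V^{2}$)
$l{\left(f,k \right)} = f - 21 k$
$v{\left(77 \right)} - l{\left(-86,176 \right)} = 2 \cdot 77^{2} - \left(-86 - 3696\right) = 2 \cdot 5929 - \left(-86 - 3696\right) = 11858 - -3782 = 11858 + 3782 = 15640$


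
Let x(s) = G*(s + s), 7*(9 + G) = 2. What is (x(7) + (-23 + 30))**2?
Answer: 13225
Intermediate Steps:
G = -61/7 (G = -9 + (1/7)*2 = -9 + 2/7 = -61/7 ≈ -8.7143)
x(s) = -122*s/7 (x(s) = -61*(s + s)/7 = -122*s/7)
(x(7) + (-23 + 30))**2 = (-122/7*7 + (-23 + 30))**2 = (-122 + 7)**2 = (-115)**2 = 13225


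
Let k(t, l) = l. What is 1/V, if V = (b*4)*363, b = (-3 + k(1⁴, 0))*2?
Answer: -1/8712 ≈ -0.00011478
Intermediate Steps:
b = -6 (b = (-3 + 0)*2 = -3*2 = -6)
V = -8712 (V = -6*4*363 = -24*363 = -8712)
1/V = 1/(-8712) = -1/8712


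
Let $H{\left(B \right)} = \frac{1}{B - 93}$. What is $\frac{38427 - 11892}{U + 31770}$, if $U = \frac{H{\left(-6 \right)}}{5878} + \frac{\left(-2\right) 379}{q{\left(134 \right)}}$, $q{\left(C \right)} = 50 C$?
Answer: $\frac{445934102625}{533909025407} \approx 0.83523$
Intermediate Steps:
$H{\left(B \right)} = \frac{1}{-93 + B}$
$U = - \frac{55137947}{487359675}$ ($U = \frac{1}{\left(-93 - 6\right) 5878} + \frac{\left(-2\right) 379}{50 \cdot 134} = \frac{1}{-99} \cdot \frac{1}{5878} - \frac{758}{6700} = \left(- \frac{1}{99}\right) \frac{1}{5878} - \frac{379}{3350} = - \frac{1}{581922} - \frac{379}{3350} = - \frac{55137947}{487359675} \approx -0.11314$)
$\frac{38427 - 11892}{U + 31770} = \frac{38427 - 11892}{- \frac{55137947}{487359675} + 31770} = \frac{26535}{\frac{15483361736803}{487359675}} = 26535 \cdot \frac{487359675}{15483361736803} = \frac{445934102625}{533909025407}$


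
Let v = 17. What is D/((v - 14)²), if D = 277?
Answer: 277/9 ≈ 30.778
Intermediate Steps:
D/((v - 14)²) = 277/((17 - 14)²) = 277/(3²) = 277/9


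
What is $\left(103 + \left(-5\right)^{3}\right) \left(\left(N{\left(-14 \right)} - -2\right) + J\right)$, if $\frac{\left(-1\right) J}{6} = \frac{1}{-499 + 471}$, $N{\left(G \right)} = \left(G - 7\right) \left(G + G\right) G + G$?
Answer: $\frac{1269543}{7} \approx 1.8136 \cdot 10^{5}$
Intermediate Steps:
$N{\left(G \right)} = G + 2 G^{2} \left(-7 + G\right)$ ($N{\left(G \right)} = \left(-7 + G\right) 2 G G + G = 2 G \left(-7 + G\right) G + G = 2 G^{2} \left(-7 + G\right) + G = G + 2 G^{2} \left(-7 + G\right)$)
$J = \frac{3}{14}$ ($J = - \frac{6}{-499 + 471} = - \frac{6}{-28} = \left(-6\right) \left(- \frac{1}{28}\right) = \frac{3}{14} \approx 0.21429$)
$\left(103 + \left(-5\right)^{3}\right) \left(\left(N{\left(-14 \right)} - -2\right) + J\right) = \left(103 + \left(-5\right)^{3}\right) \left(\left(- 14 \left(1 - -196 + 2 \left(-14\right)^{2}\right) - -2\right) + \frac{3}{14}\right) = \left(103 - 125\right) \left(\left(- 14 \left(1 + 196 + 2 \cdot 196\right) + 2\right) + \frac{3}{14}\right) = - 22 \left(\left(- 14 \left(1 + 196 + 392\right) + 2\right) + \frac{3}{14}\right) = - 22 \left(\left(\left(-14\right) 589 + 2\right) + \frac{3}{14}\right) = - 22 \left(\left(-8246 + 2\right) + \frac{3}{14}\right) = - 22 \left(-8244 + \frac{3}{14}\right) = \left(-22\right) \left(- \frac{115413}{14}\right) = \frac{1269543}{7}$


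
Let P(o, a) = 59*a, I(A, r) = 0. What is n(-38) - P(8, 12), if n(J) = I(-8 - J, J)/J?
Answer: -708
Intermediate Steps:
n(J) = 0 (n(J) = 0/J = 0)
n(-38) - P(8, 12) = 0 - 59*12 = 0 - 1*708 = 0 - 708 = -708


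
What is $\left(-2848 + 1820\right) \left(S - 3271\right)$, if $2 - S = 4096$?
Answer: $7571220$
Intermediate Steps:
$S = -4094$ ($S = 2 - 4096 = -4094$)
$\left(-2848 + 1820\right) \left(S - 3271\right) = \left(-2848 + 1820\right) \left(-4094 - 3271\right) = \left(-1028\right) \left(-7365\right) = 7571220$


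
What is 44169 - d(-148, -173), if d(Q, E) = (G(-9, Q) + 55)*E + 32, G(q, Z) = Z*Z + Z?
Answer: 3817440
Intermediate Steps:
G(q, Z) = Z + Z² (G(q, Z) = Z² + Z = Z + Z²)
d(Q, E) = 32 + E*(55 + Q*(1 + Q)) (d(Q, E) = (Q*(1 + Q) + 55)*E + 32 = (55 + Q*(1 + Q))*E + 32 = E*(55 + Q*(1 + Q)) + 32 = 32 + E*(55 + Q*(1 + Q)))
44169 - d(-148, -173) = 44169 - (32 + 55*(-173) - 173*(-148)*(1 - 148)) = 44169 - (32 - 9515 - 173*(-148)*(-147)) = 44169 - (32 - 9515 - 3763788) = 44169 - 1*(-3773271) = 44169 + 3773271 = 3817440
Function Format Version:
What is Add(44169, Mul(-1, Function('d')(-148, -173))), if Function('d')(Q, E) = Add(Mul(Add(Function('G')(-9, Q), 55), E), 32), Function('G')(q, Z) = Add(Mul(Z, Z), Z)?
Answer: 3817440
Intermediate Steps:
Function('G')(q, Z) = Add(Z, Pow(Z, 2)) (Function('G')(q, Z) = Add(Pow(Z, 2), Z) = Add(Z, Pow(Z, 2)))
Function('d')(Q, E) = Add(32, Mul(E, Add(55, Mul(Q, Add(1, Q))))) (Function('d')(Q, E) = Add(Mul(Add(Mul(Q, Add(1, Q)), 55), E), 32) = Add(Mul(Add(55, Mul(Q, Add(1, Q))), E), 32) = Add(Mul(E, Add(55, Mul(Q, Add(1, Q)))), 32) = Add(32, Mul(E, Add(55, Mul(Q, Add(1, Q))))))
Add(44169, Mul(-1, Function('d')(-148, -173))) = Add(44169, Mul(-1, Add(32, Mul(55, -173), Mul(-173, -148, Add(1, -148))))) = Add(44169, Mul(-1, Add(32, -9515, Mul(-173, -148, -147)))) = Add(44169, Mul(-1, Add(32, -9515, -3763788))) = Add(44169, Mul(-1, -3773271)) = Add(44169, 3773271) = 3817440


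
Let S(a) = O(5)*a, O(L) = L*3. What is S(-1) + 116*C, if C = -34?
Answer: -3959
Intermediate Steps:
O(L) = 3*L
S(a) = 15*a (S(a) = (3*5)*a = 15*a)
S(-1) + 116*C = 15*(-1) + 116*(-34) = -15 - 3944 = -3959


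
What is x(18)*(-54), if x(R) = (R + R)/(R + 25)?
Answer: -1944/43 ≈ -45.209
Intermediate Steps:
x(R) = 2*R/(25 + R) (x(R) = (2*R)/(25 + R) = 2*R/(25 + R))
x(18)*(-54) = (2*18/(25 + 18))*(-54) = (2*18/43)*(-54) = (2*18*(1/43))*(-54) = (36/43)*(-54) = -1944/43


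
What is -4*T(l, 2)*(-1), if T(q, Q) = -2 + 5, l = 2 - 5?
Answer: 12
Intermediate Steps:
l = -3
T(q, Q) = 3
-4*T(l, 2)*(-1) = -4*3*(-1) = -12*(-1) = 12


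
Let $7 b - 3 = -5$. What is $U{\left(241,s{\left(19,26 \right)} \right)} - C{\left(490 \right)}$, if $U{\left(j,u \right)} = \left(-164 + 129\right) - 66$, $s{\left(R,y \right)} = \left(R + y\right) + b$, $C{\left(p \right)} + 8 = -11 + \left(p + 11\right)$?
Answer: $-583$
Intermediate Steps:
$b = - \frac{2}{7}$ ($b = \frac{3}{7} + \frac{1}{7} \left(-5\right) = \frac{3}{7} - \frac{5}{7} = - \frac{2}{7} \approx -0.28571$)
$C{\left(p \right)} = -8 + p$ ($C{\left(p \right)} = -8 + \left(-11 + \left(p + 11\right)\right) = -8 + \left(-11 + \left(11 + p\right)\right) = -8 + p$)
$s{\left(R,y \right)} = - \frac{2}{7} + R + y$ ($s{\left(R,y \right)} = \left(R + y\right) - \frac{2}{7} = - \frac{2}{7} + R + y$)
$U{\left(j,u \right)} = -101$ ($U{\left(j,u \right)} = -35 - 66 = -101$)
$U{\left(241,s{\left(19,26 \right)} \right)} - C{\left(490 \right)} = -101 - \left(-8 + 490\right) = -101 - 482 = -583$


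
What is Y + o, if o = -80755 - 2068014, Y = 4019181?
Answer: 1870412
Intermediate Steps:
o = -2148769
Y + o = 4019181 - 2148769 = 1870412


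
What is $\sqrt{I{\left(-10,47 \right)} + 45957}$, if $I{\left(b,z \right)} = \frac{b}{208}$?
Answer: $\frac{\sqrt{124267598}}{52} \approx 214.38$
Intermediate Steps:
$I{\left(b,z \right)} = \frac{b}{208}$ ($I{\left(b,z \right)} = b \frac{1}{208} = \frac{b}{208}$)
$\sqrt{I{\left(-10,47 \right)} + 45957} = \sqrt{\frac{1}{208} \left(-10\right) + 45957} = \sqrt{- \frac{5}{104} + 45957} = \sqrt{\frac{4779523}{104}} = \frac{\sqrt{124267598}}{52}$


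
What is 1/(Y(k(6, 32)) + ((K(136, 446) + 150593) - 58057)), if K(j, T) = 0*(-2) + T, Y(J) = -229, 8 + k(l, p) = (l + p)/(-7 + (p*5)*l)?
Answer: 1/92753 ≈ 1.0781e-5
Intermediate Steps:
k(l, p) = -8 + (l + p)/(-7 + 5*l*p) (k(l, p) = -8 + (l + p)/(-7 + (p*5)*l) = -8 + (l + p)/(-7 + (5*p)*l) = -8 + (l + p)/(-7 + 5*l*p))
K(j, T) = T (K(j, T) = 0 + T = T)
1/(Y(k(6, 32)) + ((K(136, 446) + 150593) - 58057)) = 1/(-229 + ((446 + 150593) - 58057)) = 1/(-229 + (151039 - 58057)) = 1/(-229 + 92982) = 1/92753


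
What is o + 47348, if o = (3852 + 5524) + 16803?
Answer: 73527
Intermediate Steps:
o = 26179 (o = 9376 + 16803 = 26179)
o + 47348 = 26179 + 47348 = 73527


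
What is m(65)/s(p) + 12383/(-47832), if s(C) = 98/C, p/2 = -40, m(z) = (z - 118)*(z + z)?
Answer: 13181892433/2343768 ≈ 5624.2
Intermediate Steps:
m(z) = 2*z*(-118 + z) (m(z) = (-118 + z)*(2*z) = 2*z*(-118 + z))
p = -80 (p = 2*(-40) = -80)
m(65)/s(p) + 12383/(-47832) = (2*65*(-118 + 65))/((98/(-80))) + 12383/(-47832) = (2*65*(-53))/((98*(-1/80))) + 12383*(-1/47832) = -6890/(-49/40) - 12383/47832 = -6890*(-40/49) - 12383/47832 = 275600/49 - 12383/47832 = 13181892433/2343768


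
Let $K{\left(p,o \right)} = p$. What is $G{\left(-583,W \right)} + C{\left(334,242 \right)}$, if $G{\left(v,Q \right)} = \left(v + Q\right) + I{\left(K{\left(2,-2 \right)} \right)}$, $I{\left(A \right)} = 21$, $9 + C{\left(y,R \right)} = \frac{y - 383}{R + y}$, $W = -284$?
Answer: $- \frac{492529}{576} \approx -855.08$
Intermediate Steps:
$C{\left(y,R \right)} = -9 + \frac{-383 + y}{R + y}$ ($C{\left(y,R \right)} = -9 + \frac{y - 383}{R + y} = -9 + \frac{-383 + y}{R + y}$)
$G{\left(v,Q \right)} = 21 + Q + v$ ($G{\left(v,Q \right)} = \left(v + Q\right) + 21 = \left(Q + v\right) + 21 = 21 + Q + v$)
$G{\left(-583,W \right)} + C{\left(334,242 \right)} = \left(21 - 284 - 583\right) + \frac{-383 - 2178 - 2672}{242 + 334} = -846 + \frac{-383 - 2178 - 2672}{576} = -846 + \frac{1}{576} \left(-5233\right) = -846 - \frac{5233}{576} = - \frac{492529}{576}$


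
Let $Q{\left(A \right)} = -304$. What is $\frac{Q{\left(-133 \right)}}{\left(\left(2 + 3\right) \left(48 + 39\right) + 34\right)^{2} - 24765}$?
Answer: $- \frac{76}{48799} \approx -0.0015574$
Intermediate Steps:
$\frac{Q{\left(-133 \right)}}{\left(\left(2 + 3\right) \left(48 + 39\right) + 34\right)^{2} - 24765} = - \frac{304}{\left(\left(2 + 3\right) \left(48 + 39\right) + 34\right)^{2} - 24765} = - \frac{304}{\left(5 \cdot 87 + 34\right)^{2} - 24765} = - \frac{304}{\left(435 + 34\right)^{2} - 24765} = - \frac{304}{469^{2} - 24765} = - \frac{304}{219961 - 24765} = - \frac{304}{195196} = \left(-304\right) \frac{1}{195196} = - \frac{76}{48799}$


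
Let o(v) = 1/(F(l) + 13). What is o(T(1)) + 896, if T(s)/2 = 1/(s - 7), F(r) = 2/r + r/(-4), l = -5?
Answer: 248212/277 ≈ 896.07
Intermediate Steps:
F(r) = 2/r - r/4 (F(r) = 2/r + r*(-1/4) = 2/r - r/4)
T(s) = 2/(-7 + s) (T(s) = 2/(s - 7) = 2/(-7 + s))
o(v) = 20/277 (o(v) = 1/((2/(-5) - 1/4*(-5)) + 13) = 1/((2*(-1/5) + 5/4) + 13) = 1/((-2/5 + 5/4) + 13) = 1/(17/20 + 13) = 1/(277/20) = 20/277)
o(T(1)) + 896 = 20/277 + 896 = 248212/277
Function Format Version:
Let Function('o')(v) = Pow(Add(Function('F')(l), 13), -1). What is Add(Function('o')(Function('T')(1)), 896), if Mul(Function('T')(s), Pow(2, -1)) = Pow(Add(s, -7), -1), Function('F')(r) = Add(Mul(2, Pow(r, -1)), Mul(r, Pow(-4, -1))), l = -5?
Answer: Rational(248212, 277) ≈ 896.07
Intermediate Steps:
Function('F')(r) = Add(Mul(2, Pow(r, -1)), Mul(Rational(-1, 4), r)) (Function('F')(r) = Add(Mul(2, Pow(r, -1)), Mul(r, Rational(-1, 4))) = Add(Mul(2, Pow(r, -1)), Mul(Rational(-1, 4), r)))
Function('T')(s) = Mul(2, Pow(Add(-7, s), -1)) (Function('T')(s) = Mul(2, Pow(Add(s, -7), -1)) = Mul(2, Pow(Add(-7, s), -1)))
Function('o')(v) = Rational(20, 277) (Function('o')(v) = Pow(Add(Add(Mul(2, Pow(-5, -1)), Mul(Rational(-1, 4), -5)), 13), -1) = Pow(Add(Add(Mul(2, Rational(-1, 5)), Rational(5, 4)), 13), -1) = Pow(Add(Add(Rational(-2, 5), Rational(5, 4)), 13), -1) = Pow(Add(Rational(17, 20), 13), -1) = Pow(Rational(277, 20), -1) = Rational(20, 277))
Add(Function('o')(Function('T')(1)), 896) = Add(Rational(20, 277), 896) = Rational(248212, 277)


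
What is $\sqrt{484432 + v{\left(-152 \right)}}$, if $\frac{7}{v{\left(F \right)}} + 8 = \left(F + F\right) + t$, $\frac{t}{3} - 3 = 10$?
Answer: $\frac{\sqrt{736821033}}{39} \approx 696.01$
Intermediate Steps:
$t = 39$ ($t = 9 + 3 \cdot 10 = 9 + 30 = 39$)
$v{\left(F \right)} = \frac{7}{31 + 2 F}$ ($v{\left(F \right)} = \frac{7}{-8 + \left(\left(F + F\right) + 39\right)} = \frac{7}{-8 + \left(2 F + 39\right)} = \frac{7}{-8 + \left(39 + 2 F\right)} = \frac{7}{31 + 2 F}$)
$\sqrt{484432 + v{\left(-152 \right)}} = \sqrt{484432 + \frac{7}{31 + 2 \left(-152\right)}} = \sqrt{484432 + \frac{7}{31 - 304}} = \sqrt{484432 + \frac{7}{-273}} = \sqrt{484432 + 7 \left(- \frac{1}{273}\right)} = \sqrt{484432 - \frac{1}{39}} = \sqrt{\frac{18892847}{39}} = \frac{\sqrt{736821033}}{39}$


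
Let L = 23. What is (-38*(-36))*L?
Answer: 31464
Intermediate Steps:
(-38*(-36))*L = -38*(-36)*23 = 1368*23 = 31464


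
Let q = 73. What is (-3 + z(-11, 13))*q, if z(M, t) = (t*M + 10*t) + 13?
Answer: -219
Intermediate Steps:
z(M, t) = 13 + 10*t + M*t (z(M, t) = (M*t + 10*t) + 13 = (10*t + M*t) + 13 = 13 + 10*t + M*t)
(-3 + z(-11, 13))*q = (-3 + (13 + 10*13 - 11*13))*73 = (-3 + (13 + 130 - 143))*73 = (-3 + 0)*73 = -3*73 = -219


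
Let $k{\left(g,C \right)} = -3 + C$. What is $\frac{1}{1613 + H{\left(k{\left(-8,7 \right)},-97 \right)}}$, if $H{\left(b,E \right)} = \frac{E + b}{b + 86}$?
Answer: $\frac{30}{48359} \approx 0.00062036$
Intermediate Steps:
$H{\left(b,E \right)} = \frac{E + b}{86 + b}$
$\frac{1}{1613 + H{\left(k{\left(-8,7 \right)},-97 \right)}} = \frac{1}{1613 + \frac{-97 + \left(-3 + 7\right)}{86 + \left(-3 + 7\right)}} = \frac{1}{1613 + \frac{-97 + 4}{86 + 4}} = \frac{1}{1613 + \frac{1}{90} \left(-93\right)} = \frac{1}{1613 - \frac{31}{30}} = \frac{1}{\frac{48359}{30}} = \frac{30}{48359}$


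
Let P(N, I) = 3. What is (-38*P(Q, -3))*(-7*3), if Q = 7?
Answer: 2394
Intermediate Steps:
(-38*P(Q, -3))*(-7*3) = (-38*3)*(-7*3) = -114*(-21) = 2394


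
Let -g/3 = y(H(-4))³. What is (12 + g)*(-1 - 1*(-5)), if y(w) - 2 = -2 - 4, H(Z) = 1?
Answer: 816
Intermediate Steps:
y(w) = -4 (y(w) = 2 + (-2 - 4) = 2 - 6 = -4)
g = 192 (g = -3*(-4)³ = -3*(-64) = 192)
(12 + g)*(-1 - 1*(-5)) = (12 + 192)*(-1 - 1*(-5)) = 204*(-1 + 5) = 204*4 = 816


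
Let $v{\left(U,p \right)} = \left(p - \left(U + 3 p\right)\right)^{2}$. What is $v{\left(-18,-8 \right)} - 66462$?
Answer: $-65306$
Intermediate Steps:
$v{\left(U,p \right)} = \left(- U - 2 p\right)^{2}$
$v{\left(-18,-8 \right)} - 66462 = \left(-18 + 2 \left(-8\right)\right)^{2} - 66462 = \left(-18 - 16\right)^{2} - 66462 = \left(-34\right)^{2} - 66462 = 1156 - 66462 = -65306$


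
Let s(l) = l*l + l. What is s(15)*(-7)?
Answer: -1680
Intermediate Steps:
s(l) = l + l² (s(l) = l² + l = l + l²)
s(15)*(-7) = (15*(1 + 15))*(-7) = (15*16)*(-7) = 240*(-7) = -1680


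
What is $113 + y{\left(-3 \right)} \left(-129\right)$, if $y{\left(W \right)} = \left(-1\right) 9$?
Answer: $1274$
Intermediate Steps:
$y{\left(W \right)} = -9$
$113 + y{\left(-3 \right)} \left(-129\right) = 113 - -1161 = 113 + 1161 = 1274$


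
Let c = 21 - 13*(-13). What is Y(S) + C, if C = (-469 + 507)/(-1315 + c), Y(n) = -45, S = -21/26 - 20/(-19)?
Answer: -50663/1125 ≈ -45.034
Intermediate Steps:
c = 190 (c = 21 + 169 = 190)
S = 121/494 (S = -21*1/26 - 20*(-1/19) = -21/26 + 20/19 = 121/494 ≈ 0.24494)
C = -38/1125 (C = (-469 + 507)/(-1315 + 190) = 38/(-1125) = 38*(-1/1125) = -38/1125 ≈ -0.033778)
Y(S) + C = -45 - 38/1125 = -50663/1125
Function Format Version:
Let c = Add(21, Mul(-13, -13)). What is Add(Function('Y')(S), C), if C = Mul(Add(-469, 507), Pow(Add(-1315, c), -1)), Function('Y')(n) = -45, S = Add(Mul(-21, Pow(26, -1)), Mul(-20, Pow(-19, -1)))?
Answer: Rational(-50663, 1125) ≈ -45.034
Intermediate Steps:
c = 190 (c = Add(21, 169) = 190)
S = Rational(121, 494) (S = Add(Mul(-21, Rational(1, 26)), Mul(-20, Rational(-1, 19))) = Add(Rational(-21, 26), Rational(20, 19)) = Rational(121, 494) ≈ 0.24494)
C = Rational(-38, 1125) (C = Mul(Add(-469, 507), Pow(Add(-1315, 190), -1)) = Mul(38, Pow(-1125, -1)) = Mul(38, Rational(-1, 1125)) = Rational(-38, 1125) ≈ -0.033778)
Add(Function('Y')(S), C) = Add(-45, Rational(-38, 1125)) = Rational(-50663, 1125)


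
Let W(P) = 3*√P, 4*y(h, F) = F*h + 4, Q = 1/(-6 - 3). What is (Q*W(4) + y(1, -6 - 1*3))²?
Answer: 529/144 ≈ 3.6736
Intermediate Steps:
Q = -⅑ (Q = 1/(-9) = -⅑ ≈ -0.11111)
y(h, F) = 1 + F*h/4 (y(h, F) = (F*h + 4)/4 = (4 + F*h)/4 = 1 + F*h/4)
(Q*W(4) + y(1, -6 - 1*3))² = (-√4/3 + (1 + (¼)*(-6 - 1*3)*1))² = (-2/3 + (1 + (¼)*(-6 - 3)*1))² = (-⅑*6 + (1 + (¼)*(-9)*1))² = (-⅔ + (1 - 9/4))² = (-⅔ - 5/4)² = (-23/12)² = 529/144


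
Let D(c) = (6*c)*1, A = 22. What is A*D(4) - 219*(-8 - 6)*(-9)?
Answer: -27066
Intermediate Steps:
D(c) = 6*c
A*D(4) - 219*(-8 - 6)*(-9) = 22*(6*4) - 219*(-8 - 6)*(-9) = 22*24 - (-3066)*(-9) = 528 - 219*126 = 528 - 27594 = -27066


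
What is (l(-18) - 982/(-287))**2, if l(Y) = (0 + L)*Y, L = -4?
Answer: 468549316/82369 ≈ 5688.4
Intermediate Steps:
l(Y) = -4*Y (l(Y) = (0 - 4)*Y = -4*Y)
(l(-18) - 982/(-287))**2 = (-4*(-18) - 982/(-287))**2 = (72 - 982*(-1/287))**2 = (72 + 982/287)**2 = (21646/287)**2 = 468549316/82369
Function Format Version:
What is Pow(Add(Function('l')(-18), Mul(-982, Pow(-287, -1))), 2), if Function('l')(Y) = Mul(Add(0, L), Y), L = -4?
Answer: Rational(468549316, 82369) ≈ 5688.4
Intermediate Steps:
Function('l')(Y) = Mul(-4, Y) (Function('l')(Y) = Mul(Add(0, -4), Y) = Mul(-4, Y))
Pow(Add(Function('l')(-18), Mul(-982, Pow(-287, -1))), 2) = Pow(Add(Mul(-4, -18), Mul(-982, Pow(-287, -1))), 2) = Pow(Add(72, Mul(-982, Rational(-1, 287))), 2) = Pow(Add(72, Rational(982, 287)), 2) = Pow(Rational(21646, 287), 2) = Rational(468549316, 82369)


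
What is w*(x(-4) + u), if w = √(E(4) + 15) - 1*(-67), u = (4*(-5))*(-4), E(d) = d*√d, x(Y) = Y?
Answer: 5092 + 76*√23 ≈ 5456.5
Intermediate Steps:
E(d) = d^(3/2)
u = 80 (u = -20*(-4) = 80)
w = 67 + √23 (w = √(4^(3/2) + 15) - 1*(-67) = √(8 + 15) + 67 = √23 + 67 = 67 + √23 ≈ 71.796)
w*(x(-4) + u) = (67 + √23)*(-4 + 80) = (67 + √23)*76 = 5092 + 76*√23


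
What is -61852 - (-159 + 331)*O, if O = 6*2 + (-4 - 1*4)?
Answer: -62540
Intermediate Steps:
O = 4 (O = 12 + (-4 - 4) = 12 - 8 = 4)
-61852 - (-159 + 331)*O = -61852 - (-159 + 331)*4 = -61852 - 172*4 = -61852 - 1*688 = -61852 - 688 = -62540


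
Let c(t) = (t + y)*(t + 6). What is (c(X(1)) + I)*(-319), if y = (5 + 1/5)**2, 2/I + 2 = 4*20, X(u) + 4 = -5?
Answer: 16824698/975 ≈ 17256.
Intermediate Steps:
X(u) = -9 (X(u) = -4 - 5 = -9)
I = 1/39 (I = 2/(-2 + 4*20) = 2/(-2 + 80) = 2/78 = 2*(1/78) = 1/39 ≈ 0.025641)
y = 676/25 (y = (5 + 1/5)**2 = (26/5)**2 = 676/25 ≈ 27.040)
c(t) = (6 + t)*(676/25 + t) (c(t) = (t + 676/25)*(t + 6) = (676/25 + t)*(6 + t) = (6 + t)*(676/25 + t))
(c(X(1)) + I)*(-319) = ((4056/25 + (-9)**2 + (826/25)*(-9)) + 1/39)*(-319) = ((4056/25 + 81 - 7434/25) + 1/39)*(-319) = (-1353/25 + 1/39)*(-319) = -52742/975*(-319) = 16824698/975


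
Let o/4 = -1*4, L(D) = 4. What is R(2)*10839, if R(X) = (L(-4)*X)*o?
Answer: -1387392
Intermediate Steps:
o = -16 (o = 4*(-1*4) = 4*(-4) = -16)
R(X) = -64*X (R(X) = (4*X)*(-16) = -64*X)
R(2)*10839 = -64*2*10839 = -128*10839 = -1387392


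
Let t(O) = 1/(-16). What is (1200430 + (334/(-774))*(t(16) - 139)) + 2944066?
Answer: 25663090807/6192 ≈ 4.1446e+6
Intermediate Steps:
t(O) = -1/16
(1200430 + (334/(-774))*(t(16) - 139)) + 2944066 = (1200430 + (334/(-774))*(-1/16 - 139)) + 2944066 = (1200430 + (334*(-1/774))*(-2225/16)) + 2944066 = (1200430 - 167/387*(-2225/16)) + 2944066 = (1200430 + 371575/6192) + 2944066 = 7433434135/6192 + 2944066 = 25663090807/6192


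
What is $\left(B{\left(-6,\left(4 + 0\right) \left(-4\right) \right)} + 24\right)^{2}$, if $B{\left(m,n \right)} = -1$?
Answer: $529$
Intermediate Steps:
$\left(B{\left(-6,\left(4 + 0\right) \left(-4\right) \right)} + 24\right)^{2} = \left(-1 + 24\right)^{2} = 23^{2} = 529$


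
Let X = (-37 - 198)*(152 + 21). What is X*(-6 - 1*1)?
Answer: 284585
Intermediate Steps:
X = -40655 (X = -235*173 = -40655)
X*(-6 - 1*1) = -40655*(-6 - 1*1) = -40655*(-6 - 1) = -40655*(-7) = 284585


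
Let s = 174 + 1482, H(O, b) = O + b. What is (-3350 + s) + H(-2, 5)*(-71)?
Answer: -1907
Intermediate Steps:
s = 1656
(-3350 + s) + H(-2, 5)*(-71) = (-3350 + 1656) + (-2 + 5)*(-71) = -1694 + 3*(-71) = -1694 - 213 = -1907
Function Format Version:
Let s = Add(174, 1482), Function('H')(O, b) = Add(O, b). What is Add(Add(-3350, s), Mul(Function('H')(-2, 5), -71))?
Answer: -1907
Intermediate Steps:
s = 1656
Add(Add(-3350, s), Mul(Function('H')(-2, 5), -71)) = Add(Add(-3350, 1656), Mul(Add(-2, 5), -71)) = Add(-1694, Mul(3, -71)) = Add(-1694, -213) = -1907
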